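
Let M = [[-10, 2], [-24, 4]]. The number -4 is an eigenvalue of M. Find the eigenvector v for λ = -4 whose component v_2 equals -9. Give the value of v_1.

-3

M + 4I = [[-6, 2], [-24, 8]].
Solving (M + 4I)v = 0 gives the eigenspace spanned by (-3, -9).
With v_2 = -9, v = (-3, -9), so v_1 = -3.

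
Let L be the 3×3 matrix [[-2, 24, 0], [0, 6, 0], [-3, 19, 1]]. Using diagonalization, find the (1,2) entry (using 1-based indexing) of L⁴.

3840

Characteristic polynomial: t^3 - 5t^2 - 8t + 12 = (t - 6)(t - 1)(t + 2), so the eigenvalues are -2, 1, 6.
t=-2: eigenvector (1, 0, 1).
t=6: eigenvector (3, 1, 2).
t=1: eigenvector (0, 0, 1).
P = [[1, 3, 0], [0, 1, 0], [1, 2, 1]], D = diag(-2, 6, 1), P⁻¹ = [[1, -3, 0], [0, 1, 0], [-1, 1, 1]].
L⁴ = P·diag(16, 1296, 1)·P⁻¹ = [[16, 3840, 0], [0, 1296, 0], [15, 2545, 1]].
The requested entry is 3840.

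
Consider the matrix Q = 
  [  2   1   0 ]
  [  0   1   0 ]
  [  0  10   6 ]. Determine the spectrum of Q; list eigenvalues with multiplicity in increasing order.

Characteristic polynomial: p(s) = s^3 - 9s^2 + 20s - 12 = (s - 6)(s - 2)(s - 1).
Roots (with multiplicity): 1, 2, 6.

1, 2, 6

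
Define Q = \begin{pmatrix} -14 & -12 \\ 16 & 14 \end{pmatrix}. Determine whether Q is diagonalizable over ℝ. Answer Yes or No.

Yes

Characteristic polynomial: p(μ) = μ^2 - 4 = (μ - 2)(μ + 2).
All 2 eigenvalues are distinct, so Q is diagonalizable.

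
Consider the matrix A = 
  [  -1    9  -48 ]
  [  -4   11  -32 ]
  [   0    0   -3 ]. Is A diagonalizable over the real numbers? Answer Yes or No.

Characteristic polynomial: p(r) = r^3 - 7r^2 - 5r + 75 = (r - 5)^2(r + 3).
r = 5 has algebraic multiplicity 2; rank(A − 5I) = 2, so geometric multiplicity = 1.
Geometric multiplicity < algebraic multiplicity, so A is not diagonalizable.

No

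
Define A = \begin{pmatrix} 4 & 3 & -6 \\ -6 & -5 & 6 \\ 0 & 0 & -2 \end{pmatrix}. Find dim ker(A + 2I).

2

A + 2I = [[6, 3, -6], [-6, -3, 6], [0, 0, 0]].
This matrix has rank 1, so its null space has dimension 3 − 1 = 2.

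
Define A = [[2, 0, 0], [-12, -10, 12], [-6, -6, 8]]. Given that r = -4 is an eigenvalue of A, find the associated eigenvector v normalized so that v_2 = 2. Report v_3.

1

A + 4I = [[6, 0, 0], [-12, -6, 12], [-6, -6, 12]].
Solving (A + 4I)v = 0 gives the eigenspace spanned by (0, 2, 1).
With v_2 = 2, v = (0, 2, 1), so v_3 = 1.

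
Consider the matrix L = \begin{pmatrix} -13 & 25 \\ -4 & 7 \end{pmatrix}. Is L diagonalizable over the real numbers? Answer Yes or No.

Characteristic polynomial: p(λ) = λ^2 + 6λ + 9 = (λ + 3)^2.
λ = -3 has algebraic multiplicity 2; rank(L + 3I) = 1, so geometric multiplicity = 1.
Geometric multiplicity < algebraic multiplicity, so L is not diagonalizable.

No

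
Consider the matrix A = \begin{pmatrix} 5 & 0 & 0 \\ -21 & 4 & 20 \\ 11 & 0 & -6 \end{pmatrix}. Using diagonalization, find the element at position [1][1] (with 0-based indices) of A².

16

Characteristic polynomial: r^3 - 3r^2 - 34r + 120 = (r - 5)(r - 4)(r + 6), so the eigenvalues are -6, 4, 5.
r=5: eigenvector (1, -1, 1).
r=-6: eigenvector (0, -2, 1).
r=4: eigenvector (0, 1, 0).
P = [[1, 0, 0], [-1, -2, 1], [1, 1, 0]], D = diag(5, -6, 4), P⁻¹ = [[1, 0, 0], [-1, 0, 1], [-1, 1, 2]].
A² = P·diag(25, 36, 16)·P⁻¹ = [[25, 0, 0], [31, 16, -40], [-11, 0, 36]].
The requested entry is 16.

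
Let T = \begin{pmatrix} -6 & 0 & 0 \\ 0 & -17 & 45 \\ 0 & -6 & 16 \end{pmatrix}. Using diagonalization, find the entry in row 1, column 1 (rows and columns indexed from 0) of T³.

Characteristic polynomial: λ^3 + 7λ^2 + 4λ - 12 = (λ - 1)(λ + 2)(λ + 6), so the eigenvalues are -6, -2, 1.
λ=-6: eigenvector (1, 0, 0).
λ=-2: eigenvector (0, 3, 1).
λ=1: eigenvector (0, 5, 2).
P = [[1, 0, 0], [0, 3, 5], [0, 1, 2]], D = diag(-6, -2, 1), P⁻¹ = [[1, 0, 0], [0, 2, -5], [0, -1, 3]].
T³ = P·diag(-216, -8, 1)·P⁻¹ = [[-216, 0, 0], [0, -53, 135], [0, -18, 46]].
The requested entry is -53.

-53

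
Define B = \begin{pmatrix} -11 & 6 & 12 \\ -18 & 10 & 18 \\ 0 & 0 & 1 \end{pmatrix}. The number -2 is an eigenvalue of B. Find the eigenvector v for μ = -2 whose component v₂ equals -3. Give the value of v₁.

-2

B + 2I = [[-9, 6, 12], [-18, 12, 18], [0, 0, 3]].
Solving (B + 2I)v = 0 gives the eigenspace spanned by (-2, -3, 0).
With v₂ = -3, v = (-2, -3, 0), so v₁ = -2.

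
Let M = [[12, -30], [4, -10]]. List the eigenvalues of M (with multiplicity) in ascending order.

Characteristic polynomial: p(r) = r^2 - 2r = r(r - 2).
Roots (with multiplicity): 0, 2.

0, 2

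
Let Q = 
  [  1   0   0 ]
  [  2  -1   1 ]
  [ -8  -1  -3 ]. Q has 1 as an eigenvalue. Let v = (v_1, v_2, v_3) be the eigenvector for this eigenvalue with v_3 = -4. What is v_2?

0

Q − 1I = [[0, 0, 0], [2, -2, 1], [-8, -1, -4]].
Solving (Q − 1I)v = 0 gives the eigenspace spanned by (2, 0, -4).
With v_3 = -4, v = (2, 0, -4), so v_2 = 0.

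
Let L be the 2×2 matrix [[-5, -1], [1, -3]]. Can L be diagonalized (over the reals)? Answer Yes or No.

Characteristic polynomial: p(s) = s^2 + 8s + 16 = (s + 4)^2.
s = -4 has algebraic multiplicity 2; rank(L + 4I) = 1, so geometric multiplicity = 1.
Geometric multiplicity < algebraic multiplicity, so L is not diagonalizable.

No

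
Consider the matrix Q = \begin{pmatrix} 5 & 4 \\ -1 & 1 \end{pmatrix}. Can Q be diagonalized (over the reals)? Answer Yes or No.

No

Characteristic polynomial: p(r) = r^2 - 6r + 9 = (r - 3)^2.
r = 3 has algebraic multiplicity 2; rank(Q − 3I) = 1, so geometric multiplicity = 1.
Geometric multiplicity < algebraic multiplicity, so Q is not diagonalizable.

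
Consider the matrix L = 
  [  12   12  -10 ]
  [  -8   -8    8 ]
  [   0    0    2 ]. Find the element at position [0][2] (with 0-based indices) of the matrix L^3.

Characteristic polynomial: t^3 - 6t^2 + 8t = t(t - 4)(t - 2), so the eigenvalues are 0, 2, 4.
t=4: eigenvector (3, -2, 0).
t=0: eigenvector (-1, 1, 0).
t=2: eigenvector (1, 0, 1).
P = [[3, -1, 1], [-2, 1, 0], [0, 0, 1]], D = diag(4, 0, 2), P⁻¹ = [[1, 1, -1], [2, 3, -2], [0, 0, 1]].
L³ = P·diag(64, 0, 8)·P⁻¹ = [[192, 192, -184], [-128, -128, 128], [0, 0, 8]].
The requested entry is -184.

-184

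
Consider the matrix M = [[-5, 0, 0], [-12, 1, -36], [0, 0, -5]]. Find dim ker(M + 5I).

M + 5I = [[0, 0, 0], [-12, 6, -36], [0, 0, 0]].
This matrix has rank 1, so its null space has dimension 3 − 1 = 2.

2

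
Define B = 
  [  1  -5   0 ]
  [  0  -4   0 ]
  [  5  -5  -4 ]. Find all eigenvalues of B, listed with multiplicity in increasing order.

-4, -4, 1

Characteristic polynomial: p(r) = r^3 + 7r^2 + 8r - 16 = (r - 1)(r + 4)^2.
Roots (with multiplicity): -4, -4, 1.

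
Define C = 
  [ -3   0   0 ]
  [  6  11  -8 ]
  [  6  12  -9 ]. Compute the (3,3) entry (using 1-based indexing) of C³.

-57

Characteristic polynomial: t^3 + t^2 - 9t - 9 = (t - 3)(t + 1)(t + 3), so the eigenvalues are -3, -1, 3.
t=-3: eigenvector (1, -1, -1).
t=3: eigenvector (0, 1, 1).
t=-1: eigenvector (0, 2, 3).
P = [[1, 0, 0], [-1, 1, 2], [-1, 1, 3]], D = diag(-3, 3, -1), P⁻¹ = [[1, 0, 0], [1, 3, -2], [0, -1, 1]].
C³ = P·diag(-27, 27, -1)·P⁻¹ = [[-27, 0, 0], [54, 83, -56], [54, 84, -57]].
The requested entry is -57.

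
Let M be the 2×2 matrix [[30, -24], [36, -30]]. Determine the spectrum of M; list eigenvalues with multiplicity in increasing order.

Characteristic polynomial: p(μ) = μ^2 - 36 = (μ - 6)(μ + 6).
Roots (with multiplicity): -6, 6.

-6, 6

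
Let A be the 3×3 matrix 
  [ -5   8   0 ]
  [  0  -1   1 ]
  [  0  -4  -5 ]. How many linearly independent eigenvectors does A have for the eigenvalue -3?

A + 3I = [[-2, 8, 0], [0, 2, 1], [0, -4, -2]].
This matrix has rank 2, so its null space has dimension 3 − 2 = 1.

1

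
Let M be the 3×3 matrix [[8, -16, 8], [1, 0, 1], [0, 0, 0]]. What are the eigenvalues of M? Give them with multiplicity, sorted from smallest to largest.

Characteristic polynomial: p(λ) = λ^3 - 8λ^2 + 16λ = λ(λ - 4)^2.
Roots (with multiplicity): 0, 4, 4.

0, 4, 4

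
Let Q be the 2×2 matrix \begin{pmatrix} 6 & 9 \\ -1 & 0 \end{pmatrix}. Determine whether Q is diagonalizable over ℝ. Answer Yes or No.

Characteristic polynomial: p(r) = r^2 - 6r + 9 = (r - 3)^2.
r = 3 has algebraic multiplicity 2; rank(Q − 3I) = 1, so geometric multiplicity = 1.
Geometric multiplicity < algebraic multiplicity, so Q is not diagonalizable.

No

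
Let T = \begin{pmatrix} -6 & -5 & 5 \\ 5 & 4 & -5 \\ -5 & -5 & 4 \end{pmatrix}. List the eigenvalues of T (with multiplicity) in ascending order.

Characteristic polynomial: p(λ) = λ^3 - 2λ^2 - 7λ - 4 = (λ - 4)(λ + 1)^2.
Roots (with multiplicity): -1, -1, 4.

-1, -1, 4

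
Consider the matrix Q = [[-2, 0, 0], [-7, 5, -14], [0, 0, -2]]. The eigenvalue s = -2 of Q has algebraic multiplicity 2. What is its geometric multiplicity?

Q + 2I = [[0, 0, 0], [-7, 7, -14], [0, 0, 0]].
This matrix has rank 1, so its null space has dimension 3 − 1 = 2.

2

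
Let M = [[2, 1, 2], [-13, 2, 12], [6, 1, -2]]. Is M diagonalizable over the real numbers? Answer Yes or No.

No

Characteristic polynomial: p(r) = r^3 - 2r^2 - 15r + 36 = (r - 3)^2(r + 4).
r = 3 has algebraic multiplicity 2; rank(M − 3I) = 2, so geometric multiplicity = 1.
Geometric multiplicity < algebraic multiplicity, so M is not diagonalizable.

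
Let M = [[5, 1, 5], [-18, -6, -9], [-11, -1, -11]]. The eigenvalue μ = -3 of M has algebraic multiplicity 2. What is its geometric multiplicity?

1

M + 3I = [[8, 1, 5], [-18, -3, -9], [-11, -1, -8]].
This matrix has rank 2, so its null space has dimension 3 − 2 = 1.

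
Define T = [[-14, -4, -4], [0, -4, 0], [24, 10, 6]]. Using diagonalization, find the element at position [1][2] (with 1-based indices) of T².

32

Characteristic polynomial: μ^3 + 12μ^2 + 44μ + 48 = (μ + 2)(μ + 4)(μ + 6), so the eigenvalues are -6, -4, -2.
μ=-2: eigenvector (-1, 0, 3).
μ=-4: eigenvector (0, 1, -1).
μ=-6: eigenvector (1, 0, -2).
P = [[-1, 0, 1], [0, 1, 0], [3, -1, -2]], D = diag(-2, -4, -6), P⁻¹ = [[2, 1, 1], [0, 1, 0], [3, 1, 1]].
T² = P·diag(4, 16, 36)·P⁻¹ = [[100, 32, 32], [0, 16, 0], [-192, -76, -60]].
The requested entry is 32.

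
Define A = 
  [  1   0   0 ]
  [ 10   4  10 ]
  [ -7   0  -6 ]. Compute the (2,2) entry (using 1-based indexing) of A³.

Characteristic polynomial: μ^3 + μ^2 - 26μ + 24 = (μ - 4)(μ - 1)(μ + 6), so the eigenvalues are -6, 1, 4.
μ=1: eigenvector (1, 0, -1).
μ=4: eigenvector (0, 1, 0).
μ=-6: eigenvector (0, -1, 1).
P = [[1, 0, 0], [0, 1, -1], [-1, 0, 1]], D = diag(1, 4, -6), P⁻¹ = [[1, 0, 0], [1, 1, 1], [1, 0, 1]].
A³ = P·diag(1, 64, -216)·P⁻¹ = [[1, 0, 0], [280, 64, 280], [-217, 0, -216]].
The requested entry is 64.

64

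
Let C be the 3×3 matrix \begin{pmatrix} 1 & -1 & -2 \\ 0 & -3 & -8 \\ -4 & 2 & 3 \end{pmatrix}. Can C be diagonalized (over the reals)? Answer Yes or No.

No

Characteristic polynomial: p(λ) = λ^3 - λ^2 - λ + 1 = (λ - 1)^2(λ + 1).
λ = 1 has algebraic multiplicity 2; rank(C − 1I) = 2, so geometric multiplicity = 1.
Geometric multiplicity < algebraic multiplicity, so C is not diagonalizable.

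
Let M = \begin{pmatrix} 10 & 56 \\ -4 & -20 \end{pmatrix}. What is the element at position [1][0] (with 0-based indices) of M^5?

-13504

Characteristic polynomial: μ^2 + 10μ + 24 = (μ + 4)(μ + 6), so the eigenvalues are -6, -4.
μ=-4: eigenvector (-4, 1).
μ=-6: eigenvector (-7, 2).
P = [[-4, -7], [1, 2]], D = diag(-4, -6), P⁻¹ = [[-2, -7], [1, 4]].
M⁵ = P·diag(-1024, -7776)·P⁻¹ = [[46240, 189056], [-13504, -55040]].
The requested entry is -13504.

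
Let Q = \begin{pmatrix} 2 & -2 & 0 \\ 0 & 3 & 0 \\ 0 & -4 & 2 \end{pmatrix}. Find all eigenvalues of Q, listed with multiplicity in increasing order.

Characteristic polynomial: p(t) = t^3 - 7t^2 + 16t - 12 = (t - 3)(t - 2)^2.
Roots (with multiplicity): 2, 2, 3.

2, 2, 3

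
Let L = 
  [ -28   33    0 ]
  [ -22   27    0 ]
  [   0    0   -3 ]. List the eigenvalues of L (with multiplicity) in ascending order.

Characteristic polynomial: p(s) = s^3 + 4s^2 - 27s - 90 = (s - 5)(s + 3)(s + 6).
Roots (with multiplicity): -6, -3, 5.

-6, -3, 5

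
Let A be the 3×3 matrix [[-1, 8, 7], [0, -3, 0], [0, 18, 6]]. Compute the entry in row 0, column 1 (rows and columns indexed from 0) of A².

94

Characteristic polynomial: s^3 - 2s^2 - 21s - 18 = (s - 6)(s + 1)(s + 3), so the eigenvalues are -3, -1, 6.
s=-1: eigenvector (1, 0, 0).
s=-3: eigenvector (3, 1, -2).
s=6: eigenvector (1, 0, 1).
P = [[1, 3, 1], [0, 1, 0], [0, -2, 1]], D = diag(-1, -3, 6), P⁻¹ = [[1, -5, -1], [0, 1, 0], [0, 2, 1]].
A² = P·diag(1, 9, 36)·P⁻¹ = [[1, 94, 35], [0, 9, 0], [0, 54, 36]].
The requested entry is 94.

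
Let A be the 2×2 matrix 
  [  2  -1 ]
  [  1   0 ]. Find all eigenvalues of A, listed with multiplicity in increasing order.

Characteristic polynomial: p(s) = s^2 - 2s + 1 = (s - 1)^2.
Roots (with multiplicity): 1, 1.

1, 1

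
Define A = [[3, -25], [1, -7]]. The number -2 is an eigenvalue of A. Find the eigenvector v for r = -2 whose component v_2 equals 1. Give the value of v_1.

A + 2I = [[5, -25], [1, -5]].
Solving (A + 2I)v = 0 gives the eigenspace spanned by (5, 1).
With v_2 = 1, v = (5, 1), so v_1 = 5.

5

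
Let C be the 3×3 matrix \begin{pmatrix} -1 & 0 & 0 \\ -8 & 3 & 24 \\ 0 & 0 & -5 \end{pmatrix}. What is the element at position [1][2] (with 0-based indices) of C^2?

-48

Characteristic polynomial: s^3 + 3s^2 - 13s - 15 = (s - 3)(s + 1)(s + 5), so the eigenvalues are -5, -1, 3.
s=-1: eigenvector (1, 2, 0).
s=-5: eigenvector (0, -3, 1).
s=3: eigenvector (0, 1, 0).
P = [[1, 0, 0], [2, -3, 1], [0, 1, 0]], D = diag(-1, -5, 3), P⁻¹ = [[1, 0, 0], [0, 0, 1], [-2, 1, 3]].
C² = P·diag(1, 25, 9)·P⁻¹ = [[1, 0, 0], [-16, 9, -48], [0, 0, 25]].
The requested entry is -48.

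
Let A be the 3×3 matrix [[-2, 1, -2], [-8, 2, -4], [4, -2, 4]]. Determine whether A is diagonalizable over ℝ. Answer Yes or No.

Characteristic polynomial: p(μ) = μ^3 - 4μ^2 + 4μ = μ(μ - 2)^2.
μ = 2 has algebraic multiplicity 2; rank(A − 2I) = 2, so geometric multiplicity = 1.
Geometric multiplicity < algebraic multiplicity, so A is not diagonalizable.

No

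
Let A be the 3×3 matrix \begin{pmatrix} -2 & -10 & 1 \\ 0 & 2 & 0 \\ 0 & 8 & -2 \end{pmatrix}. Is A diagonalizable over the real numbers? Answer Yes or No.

Characteristic polynomial: p(μ) = μ^3 + 2μ^2 - 4μ - 8 = (μ - 2)(μ + 2)^2.
μ = -2 has algebraic multiplicity 2; rank(A + 2I) = 2, so geometric multiplicity = 1.
Geometric multiplicity < algebraic multiplicity, so A is not diagonalizable.

No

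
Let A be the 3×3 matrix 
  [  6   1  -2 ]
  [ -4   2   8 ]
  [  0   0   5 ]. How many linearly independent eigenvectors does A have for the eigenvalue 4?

1

A − 4I = [[2, 1, -2], [-4, -2, 8], [0, 0, 1]].
This matrix has rank 2, so its null space has dimension 3 − 2 = 1.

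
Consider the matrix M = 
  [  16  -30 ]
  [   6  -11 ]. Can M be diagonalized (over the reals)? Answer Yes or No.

Characteristic polynomial: p(r) = r^2 - 5r + 4 = (r - 4)(r - 1).
All 2 eigenvalues are distinct, so M is diagonalizable.

Yes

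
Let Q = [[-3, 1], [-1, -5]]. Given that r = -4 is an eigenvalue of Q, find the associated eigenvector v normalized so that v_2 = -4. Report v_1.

4

Q + 4I = [[1, 1], [-1, -1]].
Solving (Q + 4I)v = 0 gives the eigenspace spanned by (4, -4).
With v_2 = -4, v = (4, -4), so v_1 = 4.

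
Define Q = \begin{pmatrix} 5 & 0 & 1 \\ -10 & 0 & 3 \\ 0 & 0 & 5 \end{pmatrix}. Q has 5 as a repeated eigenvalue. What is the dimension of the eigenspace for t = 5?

Q − 5I = [[0, 0, 1], [-10, -5, 3], [0, 0, 0]].
This matrix has rank 2, so its null space has dimension 3 − 2 = 1.

1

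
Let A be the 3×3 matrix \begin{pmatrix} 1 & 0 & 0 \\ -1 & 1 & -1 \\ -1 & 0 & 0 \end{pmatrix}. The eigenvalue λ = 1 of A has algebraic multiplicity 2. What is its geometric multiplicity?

A − 1I = [[0, 0, 0], [-1, 0, -1], [-1, 0, -1]].
This matrix has rank 1, so its null space has dimension 3 − 1 = 2.

2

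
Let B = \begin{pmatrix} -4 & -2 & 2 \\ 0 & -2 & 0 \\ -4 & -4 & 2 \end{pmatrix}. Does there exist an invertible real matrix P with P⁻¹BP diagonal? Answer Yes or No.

Yes

Characteristic polynomial: p(μ) = μ^3 + 4μ^2 + 4μ = μ(μ + 2)^2.
μ = -2 has algebraic multiplicity 2; rank(B + 2I) = 1, so geometric multiplicity = 2.
Every eigenvalue has geometric = algebraic multiplicity, so B is diagonalizable.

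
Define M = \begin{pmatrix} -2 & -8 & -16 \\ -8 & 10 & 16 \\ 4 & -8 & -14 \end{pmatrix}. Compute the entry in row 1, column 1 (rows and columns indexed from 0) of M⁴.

Characteristic polynomial: s^3 + 6s^2 - 4s - 24 = (s - 2)(s + 2)(s + 6), so the eigenvalues are -6, -2, 2.
s=-2: eigenvector (1, 2, -1).
s=-6: eigenvector (2, 1, 0).
s=2: eigenvector (0, -2, 1).
P = [[1, 2, 0], [2, 1, -2], [-1, 0, 1]], D = diag(-2, -6, 2), P⁻¹ = [[1, -2, -4], [0, 1, 2], [1, -2, -3]].
M⁴ = P·diag(16, 1296, 16)·P⁻¹ = [[16, 2560, 5120], [0, 1296, 2560], [0, 0, 16]].
The requested entry is 1296.

1296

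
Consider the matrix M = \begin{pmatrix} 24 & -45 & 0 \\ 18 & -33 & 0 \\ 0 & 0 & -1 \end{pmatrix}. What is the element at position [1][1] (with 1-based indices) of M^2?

Characteristic polynomial: s^3 + 10s^2 + 27s + 18 = (s + 1)(s + 3)(s + 6), so the eigenvalues are -6, -3, -1.
s=-6: eigenvector (3, 2, 0).
s=-3: eigenvector (-5, -3, 0).
s=-1: eigenvector (0, 0, 1).
P = [[3, -5, 0], [2, -3, 0], [0, 0, 1]], D = diag(-6, -3, -1), P⁻¹ = [[-3, 5, 0], [-2, 3, 0], [0, 0, 1]].
M² = P·diag(36, 9, 1)·P⁻¹ = [[-234, 405, 0], [-162, 279, 0], [0, 0, 1]].
The requested entry is -234.

-234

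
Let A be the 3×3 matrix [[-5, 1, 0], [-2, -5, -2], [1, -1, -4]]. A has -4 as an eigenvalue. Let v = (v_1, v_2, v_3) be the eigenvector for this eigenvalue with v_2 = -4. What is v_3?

6

A + 4I = [[-1, 1, 0], [-2, -1, -2], [1, -1, 0]].
Solving (A + 4I)v = 0 gives the eigenspace spanned by (-4, -4, 6).
With v_2 = -4, v = (-4, -4, 6), so v_3 = 6.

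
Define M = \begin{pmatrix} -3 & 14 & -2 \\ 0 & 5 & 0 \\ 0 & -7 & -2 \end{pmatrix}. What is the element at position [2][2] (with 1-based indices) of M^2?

25

Characteristic polynomial: μ^3 - 19μ - 30 = (μ - 5)(μ + 2)(μ + 3), so the eigenvalues are -3, -2, 5.
μ=-3: eigenvector (1, 0, 0).
μ=-2: eigenvector (-2, 0, 1).
μ=5: eigenvector (2, 1, -1).
P = [[1, -2, 2], [0, 0, 1], [0, 1, -1]], D = diag(-3, -2, 5), P⁻¹ = [[1, 0, 2], [0, 1, 1], [0, 1, 0]].
M² = P·diag(9, 4, 25)·P⁻¹ = [[9, 42, 10], [0, 25, 0], [0, -21, 4]].
The requested entry is 25.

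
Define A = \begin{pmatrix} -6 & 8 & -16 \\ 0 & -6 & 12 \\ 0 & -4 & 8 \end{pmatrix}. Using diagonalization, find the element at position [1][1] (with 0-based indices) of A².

-12

Characteristic polynomial: t^3 + 4t^2 - 12t = t(t - 2)(t + 6), so the eigenvalues are -6, 0, 2.
t=-6: eigenvector (1, 0, 0).
t=0: eigenvector (0, 2, 1).
t=2: eigenvector (1, -3, -2).
P = [[1, 0, 1], [0, 2, -3], [0, 1, -2]], D = diag(-6, 0, 2), P⁻¹ = [[1, -1, 2], [0, 2, -3], [0, 1, -2]].
A² = P·diag(36, 0, 4)·P⁻¹ = [[36, -32, 64], [0, -12, 24], [0, -8, 16]].
The requested entry is -12.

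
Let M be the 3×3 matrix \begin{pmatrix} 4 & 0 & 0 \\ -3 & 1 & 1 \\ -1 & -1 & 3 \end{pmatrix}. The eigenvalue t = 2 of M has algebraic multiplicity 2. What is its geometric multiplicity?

M − 2I = [[2, 0, 0], [-3, -1, 1], [-1, -1, 1]].
This matrix has rank 2, so its null space has dimension 3 − 2 = 1.

1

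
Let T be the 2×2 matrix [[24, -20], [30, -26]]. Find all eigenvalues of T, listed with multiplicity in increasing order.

Characteristic polynomial: p(μ) = μ^2 + 2μ - 24 = (μ - 4)(μ + 6).
Roots (with multiplicity): -6, 4.

-6, 4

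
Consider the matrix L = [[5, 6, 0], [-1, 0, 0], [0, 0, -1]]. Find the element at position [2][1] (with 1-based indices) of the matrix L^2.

-5

Characteristic polynomial: μ^3 - 4μ^2 + μ + 6 = (μ - 3)(μ - 2)(μ + 1), so the eigenvalues are -1, 2, 3.
μ=2: eigenvector (-2, 1, 0).
μ=3: eigenvector (3, -1, 0).
μ=-1: eigenvector (0, 0, 1).
P = [[-2, 3, 0], [1, -1, 0], [0, 0, 1]], D = diag(2, 3, -1), P⁻¹ = [[1, 3, 0], [1, 2, 0], [0, 0, 1]].
L² = P·diag(4, 9, 1)·P⁻¹ = [[19, 30, 0], [-5, -6, 0], [0, 0, 1]].
The requested entry is -5.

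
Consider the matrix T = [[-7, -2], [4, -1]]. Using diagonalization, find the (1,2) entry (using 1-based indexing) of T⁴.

Characteristic polynomial: s^2 + 8s + 15 = (s + 3)(s + 5), so the eigenvalues are -5, -3.
s=-3: eigenvector (1, -2).
s=-5: eigenvector (1, -1).
P = [[1, 1], [-2, -1]], D = diag(-3, -5), P⁻¹ = [[-1, -1], [2, 1]].
T⁴ = P·diag(81, 625)·P⁻¹ = [[1169, 544], [-1088, -463]].
The requested entry is 544.

544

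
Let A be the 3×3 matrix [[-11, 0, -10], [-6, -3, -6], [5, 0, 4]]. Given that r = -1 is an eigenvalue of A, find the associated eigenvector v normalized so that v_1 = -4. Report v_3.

4

A + 1I = [[-10, 0, -10], [-6, -2, -6], [5, 0, 5]].
Solving (A + 1I)v = 0 gives the eigenspace spanned by (-4, 0, 4).
With v_1 = -4, v = (-4, 0, 4), so v_3 = 4.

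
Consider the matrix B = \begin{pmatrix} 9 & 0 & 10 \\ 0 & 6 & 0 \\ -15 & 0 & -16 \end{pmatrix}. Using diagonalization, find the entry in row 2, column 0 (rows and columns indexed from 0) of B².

Characteristic polynomial: r^3 + r^2 - 36r - 36 = (r - 6)(r + 1)(r + 6), so the eigenvalues are -6, -1, 6.
r=-1: eigenvector (1, 0, -1).
r=6: eigenvector (0, 1, 0).
r=-6: eigenvector (-2, 0, 3).
P = [[1, 0, -2], [0, 1, 0], [-1, 0, 3]], D = diag(-1, 6, -6), P⁻¹ = [[3, 0, 2], [0, 1, 0], [1, 0, 1]].
B² = P·diag(1, 36, 36)·P⁻¹ = [[-69, 0, -70], [0, 36, 0], [105, 0, 106]].
The requested entry is 105.

105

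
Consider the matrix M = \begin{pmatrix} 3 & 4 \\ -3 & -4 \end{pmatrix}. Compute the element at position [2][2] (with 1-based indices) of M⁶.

4

Characteristic polynomial: r^2 + r = r(r + 1), so the eigenvalues are -1, 0.
r=0: eigenvector (4, -3).
r=-1: eigenvector (-1, 1).
P = [[4, -1], [-3, 1]], D = diag(0, -1), P⁻¹ = [[1, 1], [3, 4]].
M⁶ = P·diag(0, 1)·P⁻¹ = [[-3, -4], [3, 4]].
The requested entry is 4.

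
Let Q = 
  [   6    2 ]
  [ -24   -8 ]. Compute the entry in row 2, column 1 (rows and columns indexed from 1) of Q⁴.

192

Characteristic polynomial: μ^2 + 2μ = μ(μ + 2), so the eigenvalues are -2, 0.
μ=-2: eigenvector (-1, 4).
μ=0: eigenvector (1, -3).
P = [[-1, 1], [4, -3]], D = diag(-2, 0), P⁻¹ = [[3, 1], [4, 1]].
Q⁴ = P·diag(16, 0)·P⁻¹ = [[-48, -16], [192, 64]].
The requested entry is 192.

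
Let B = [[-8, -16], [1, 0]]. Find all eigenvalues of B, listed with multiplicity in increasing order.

Characteristic polynomial: p(s) = s^2 + 8s + 16 = (s + 4)^2.
Roots (with multiplicity): -4, -4.

-4, -4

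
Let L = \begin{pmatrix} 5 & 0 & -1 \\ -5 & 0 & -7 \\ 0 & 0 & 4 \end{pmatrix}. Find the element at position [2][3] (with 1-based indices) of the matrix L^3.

Characteristic polynomial: r^3 - 9r^2 + 20r = r(r - 5)(r - 4), so the eigenvalues are 0, 4, 5.
r=5: eigenvector (1, -1, 0).
r=0: eigenvector (0, 1, 0).
r=4: eigenvector (1, -3, 1).
P = [[1, 0, 1], [-1, 1, -3], [0, 0, 1]], D = diag(5, 0, 4), P⁻¹ = [[1, 0, -1], [1, 1, 2], [0, 0, 1]].
L³ = P·diag(125, 0, 64)·P⁻¹ = [[125, 0, -61], [-125, 0, -67], [0, 0, 64]].
The requested entry is -67.

-67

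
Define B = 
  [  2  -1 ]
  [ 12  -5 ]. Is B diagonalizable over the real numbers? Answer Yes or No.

Characteristic polynomial: p(s) = s^2 + 3s + 2 = (s + 1)(s + 2).
All 2 eigenvalues are distinct, so B is diagonalizable.

Yes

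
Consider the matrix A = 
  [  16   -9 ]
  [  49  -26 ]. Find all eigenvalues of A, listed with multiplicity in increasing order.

-5, -5

Characteristic polynomial: p(r) = r^2 + 10r + 25 = (r + 5)^2.
Roots (with multiplicity): -5, -5.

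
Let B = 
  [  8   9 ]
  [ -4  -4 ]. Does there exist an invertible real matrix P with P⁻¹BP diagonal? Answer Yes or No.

No

Characteristic polynomial: p(λ) = λ^2 - 4λ + 4 = (λ - 2)^2.
λ = 2 has algebraic multiplicity 2; rank(B − 2I) = 1, so geometric multiplicity = 1.
Geometric multiplicity < algebraic multiplicity, so B is not diagonalizable.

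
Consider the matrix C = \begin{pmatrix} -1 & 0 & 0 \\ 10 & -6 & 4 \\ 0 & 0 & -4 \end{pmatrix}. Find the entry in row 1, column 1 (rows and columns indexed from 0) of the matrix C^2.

Characteristic polynomial: λ^3 + 11λ^2 + 34λ + 24 = (λ + 1)(λ + 4)(λ + 6), so the eigenvalues are -6, -4, -1.
λ=-1: eigenvector (1, 2, 0).
λ=-6: eigenvector (0, 1, 0).
λ=-4: eigenvector (0, 2, 1).
P = [[1, 0, 0], [2, 1, 2], [0, 0, 1]], D = diag(-1, -6, -4), P⁻¹ = [[1, 0, 0], [-2, 1, -2], [0, 0, 1]].
C² = P·diag(1, 36, 16)·P⁻¹ = [[1, 0, 0], [-70, 36, -40], [0, 0, 16]].
The requested entry is 36.

36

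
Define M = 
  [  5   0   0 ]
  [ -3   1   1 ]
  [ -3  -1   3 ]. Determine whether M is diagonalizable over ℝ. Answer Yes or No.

No

Characteristic polynomial: p(λ) = λ^3 - 9λ^2 + 24λ - 20 = (λ - 5)(λ - 2)^2.
λ = 2 has algebraic multiplicity 2; rank(M − 2I) = 2, so geometric multiplicity = 1.
Geometric multiplicity < algebraic multiplicity, so M is not diagonalizable.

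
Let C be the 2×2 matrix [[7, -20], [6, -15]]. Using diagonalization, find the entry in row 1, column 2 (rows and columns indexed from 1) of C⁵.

Characteristic polynomial: λ^2 + 8λ + 15 = (λ + 3)(λ + 5), so the eigenvalues are -5, -3.
λ=-5: eigenvector (-5, -3).
λ=-3: eigenvector (2, 1).
P = [[-5, 2], [-3, 1]], D = diag(-5, -3), P⁻¹ = [[1, -2], [3, -5]].
C⁵ = P·diag(-3125, -243)·P⁻¹ = [[14167, -28820], [8646, -17535]].
The requested entry is -28820.

-28820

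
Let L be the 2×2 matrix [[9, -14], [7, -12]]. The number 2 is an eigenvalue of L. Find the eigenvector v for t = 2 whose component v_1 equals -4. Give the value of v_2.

-2

L − 2I = [[7, -14], [7, -14]].
Solving (L − 2I)v = 0 gives the eigenspace spanned by (-4, -2).
With v_1 = -4, v = (-4, -2), so v_2 = -2.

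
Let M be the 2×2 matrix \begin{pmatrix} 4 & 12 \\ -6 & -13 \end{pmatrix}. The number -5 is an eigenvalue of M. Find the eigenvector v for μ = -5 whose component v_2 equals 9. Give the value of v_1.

-12

M + 5I = [[9, 12], [-6, -8]].
Solving (M + 5I)v = 0 gives the eigenspace spanned by (-12, 9).
With v_2 = 9, v = (-12, 9), so v_1 = -12.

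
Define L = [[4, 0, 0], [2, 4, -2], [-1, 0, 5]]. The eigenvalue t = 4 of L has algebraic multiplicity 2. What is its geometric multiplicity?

L − 4I = [[0, 0, 0], [2, 0, -2], [-1, 0, 1]].
This matrix has rank 1, so its null space has dimension 3 − 1 = 2.

2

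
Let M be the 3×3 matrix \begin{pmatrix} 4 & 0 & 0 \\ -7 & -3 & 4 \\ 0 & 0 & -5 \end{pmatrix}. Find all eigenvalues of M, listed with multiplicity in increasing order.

-5, -3, 4

Characteristic polynomial: p(r) = r^3 + 4r^2 - 17r - 60 = (r - 4)(r + 3)(r + 5).
Roots (with multiplicity): -5, -3, 4.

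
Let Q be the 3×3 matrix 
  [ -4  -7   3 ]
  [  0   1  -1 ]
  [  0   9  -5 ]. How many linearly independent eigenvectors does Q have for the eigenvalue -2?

1

Q + 2I = [[-2, -7, 3], [0, 3, -1], [0, 9, -3]].
This matrix has rank 2, so its null space has dimension 3 − 2 = 1.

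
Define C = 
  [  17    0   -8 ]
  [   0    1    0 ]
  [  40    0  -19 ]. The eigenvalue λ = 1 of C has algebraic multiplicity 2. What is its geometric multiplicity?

C − 1I = [[16, 0, -8], [0, 0, 0], [40, 0, -20]].
This matrix has rank 1, so its null space has dimension 3 − 1 = 2.

2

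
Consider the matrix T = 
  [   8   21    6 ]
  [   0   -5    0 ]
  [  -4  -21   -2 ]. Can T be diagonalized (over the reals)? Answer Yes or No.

Yes

Characteristic polynomial: p(λ) = λ^3 - λ^2 - 22λ + 40 = (λ - 4)(λ - 2)(λ + 5).
All 3 eigenvalues are distinct, so T is diagonalizable.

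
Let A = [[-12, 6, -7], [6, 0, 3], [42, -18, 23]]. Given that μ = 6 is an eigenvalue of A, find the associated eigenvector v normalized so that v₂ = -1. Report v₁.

A − 6I = [[-18, 6, -7], [6, -6, 3], [42, -18, 17]].
Solving (A − 6I)v = 0 gives the eigenspace spanned by (2, -1, -6).
With v₂ = -1, v = (2, -1, -6), so v₁ = 2.

2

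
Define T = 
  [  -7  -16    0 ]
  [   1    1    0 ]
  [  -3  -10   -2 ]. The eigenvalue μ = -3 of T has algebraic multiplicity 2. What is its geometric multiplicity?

T + 3I = [[-4, -16, 0], [1, 4, 0], [-3, -10, 1]].
This matrix has rank 2, so its null space has dimension 3 − 2 = 1.

1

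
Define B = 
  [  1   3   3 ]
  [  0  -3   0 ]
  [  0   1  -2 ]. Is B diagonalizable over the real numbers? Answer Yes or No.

Characteristic polynomial: p(r) = r^3 + 4r^2 + r - 6 = (r - 1)(r + 2)(r + 3).
All 3 eigenvalues are distinct, so B is diagonalizable.

Yes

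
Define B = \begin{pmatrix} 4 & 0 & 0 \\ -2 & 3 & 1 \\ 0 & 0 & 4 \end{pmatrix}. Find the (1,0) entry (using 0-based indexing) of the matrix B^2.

Characteristic polynomial: t^3 - 11t^2 + 40t - 48 = (t - 4)^2(t - 3), so the eigenvalues are 3, 4, 4.
t=3: eigenvector (0, 1, 0).
t=4: eigenvector (1, -1, 1).
t=4: eigenvector (2, -1, 3).
P = [[0, 1, 2], [1, -1, -1], [0, 1, 3]], D = diag(3, 4, 4), P⁻¹ = [[2, 1, -1], [3, 0, -2], [-1, 0, 1]].
B² = P·diag(9, 16, 16)·P⁻¹ = [[16, 0, 0], [-14, 9, 7], [0, 0, 16]].
The requested entry is -14.

-14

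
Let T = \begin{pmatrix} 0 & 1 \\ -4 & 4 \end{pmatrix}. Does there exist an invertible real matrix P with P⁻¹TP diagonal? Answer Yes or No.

Characteristic polynomial: p(r) = r^2 - 4r + 4 = (r - 2)^2.
r = 2 has algebraic multiplicity 2; rank(T − 2I) = 1, so geometric multiplicity = 1.
Geometric multiplicity < algebraic multiplicity, so T is not diagonalizable.

No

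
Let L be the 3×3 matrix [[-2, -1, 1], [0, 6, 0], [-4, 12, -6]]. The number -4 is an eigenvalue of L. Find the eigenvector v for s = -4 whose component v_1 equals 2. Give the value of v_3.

L + 4I = [[2, -1, 1], [0, 10, 0], [-4, 12, -2]].
Solving (L + 4I)v = 0 gives the eigenspace spanned by (2, 0, -4).
With v_1 = 2, v = (2, 0, -4), so v_3 = -4.

-4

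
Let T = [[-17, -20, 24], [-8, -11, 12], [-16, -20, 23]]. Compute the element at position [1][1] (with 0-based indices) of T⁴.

401

Characteristic polynomial: s^3 + 5s^2 + 7s + 3 = (s + 1)^2(s + 3), so the eigenvalues are -3, -1, -1.
s=-1: eigenvector (3, 0, 2).
s=-3: eigenvector (2, 1, 2).
s=-1: eigenvector (5, 2, 5).
P = [[3, 2, 5], [0, 1, 2], [2, 2, 5]], D = diag(-1, -3, -1), P⁻¹ = [[1, 0, -1], [4, 5, -6], [-2, -2, 3]].
T⁴ = P·diag(1, 81, 1)·P⁻¹ = [[641, 800, -960], [320, 401, -480], [640, 800, -959]].
The requested entry is 401.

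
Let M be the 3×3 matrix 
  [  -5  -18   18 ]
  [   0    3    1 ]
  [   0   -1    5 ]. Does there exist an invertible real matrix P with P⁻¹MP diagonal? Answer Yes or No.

Characteristic polynomial: p(λ) = λ^3 - 3λ^2 - 24λ + 80 = (λ - 4)^2(λ + 5).
λ = 4 has algebraic multiplicity 2; rank(M − 4I) = 2, so geometric multiplicity = 1.
Geometric multiplicity < algebraic multiplicity, so M is not diagonalizable.

No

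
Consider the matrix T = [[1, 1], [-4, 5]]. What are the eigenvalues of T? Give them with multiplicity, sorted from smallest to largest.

3, 3

Characteristic polynomial: p(λ) = λ^2 - 6λ + 9 = (λ - 3)^2.
Roots (with multiplicity): 3, 3.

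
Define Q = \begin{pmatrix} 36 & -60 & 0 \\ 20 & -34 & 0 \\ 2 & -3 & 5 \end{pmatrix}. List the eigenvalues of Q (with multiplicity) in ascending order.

-4, 5, 6

Characteristic polynomial: p(t) = t^3 - 7t^2 - 14t + 120 = (t - 6)(t - 5)(t + 4).
Roots (with multiplicity): -4, 5, 6.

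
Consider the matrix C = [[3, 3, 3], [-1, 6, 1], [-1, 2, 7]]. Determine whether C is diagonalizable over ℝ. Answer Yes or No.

No

Characteristic polynomial: p(μ) = μ^3 - 16μ^2 + 85μ - 150 = (μ - 6)(μ - 5)^2.
μ = 5 has algebraic multiplicity 2; rank(C − 5I) = 2, so geometric multiplicity = 1.
Geometric multiplicity < algebraic multiplicity, so C is not diagonalizable.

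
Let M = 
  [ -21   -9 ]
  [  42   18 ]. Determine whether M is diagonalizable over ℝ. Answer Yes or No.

Characteristic polynomial: p(r) = r^2 + 3r = r(r + 3).
All 2 eigenvalues are distinct, so M is diagonalizable.

Yes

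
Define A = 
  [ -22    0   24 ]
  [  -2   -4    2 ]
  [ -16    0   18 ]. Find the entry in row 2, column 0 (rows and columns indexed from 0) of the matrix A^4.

Characteristic polynomial: t^3 + 8t^2 + 4t - 48 = (t - 2)(t + 4)(t + 6), so the eigenvalues are -6, -4, 2.
t=-6: eigenvector (3, 1, 2).
t=2: eigenvector (1, 0, 1).
t=-4: eigenvector (0, 1, 0).
P = [[3, 1, 0], [1, 0, 1], [2, 1, 0]], D = diag(-6, 2, -4), P⁻¹ = [[1, 0, -1], [-2, 0, 3], [-1, 1, 1]].
A⁴ = P·diag(1296, 16, 256)·P⁻¹ = [[3856, 0, -3840], [1040, 256, -1040], [2560, 0, -2544]].
The requested entry is 2560.

2560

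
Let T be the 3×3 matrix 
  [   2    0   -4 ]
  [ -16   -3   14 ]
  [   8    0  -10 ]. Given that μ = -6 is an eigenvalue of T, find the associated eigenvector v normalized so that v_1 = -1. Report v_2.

T + 6I = [[8, 0, -4], [-16, 3, 14], [8, 0, -4]].
Solving (T + 6I)v = 0 gives the eigenspace spanned by (-1, 4, -2).
With v_1 = -1, v = (-1, 4, -2), so v_2 = 4.

4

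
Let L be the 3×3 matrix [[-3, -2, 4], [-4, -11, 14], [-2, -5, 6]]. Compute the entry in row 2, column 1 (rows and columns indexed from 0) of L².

Characteristic polynomial: t^3 + 8t^2 + 19t + 12 = (t + 1)(t + 3)(t + 4), so the eigenvalues are -4, -3, -1.
t=-3: eigenvector (1, -4, -2).
t=-1: eigenvector (-1, -1, -1).
t=-4: eigenvector (0, 2, 1).
P = [[1, -1, 0], [-4, -1, 2], [-2, -1, 1]], D = diag(-3, -1, -4), P⁻¹ = [[1, 1, -2], [0, 1, -2], [2, 3, -5]].
L² = P·diag(9, 1, 16)·P⁻¹ = [[9, 8, -16], [28, 59, -86], [14, 29, -42]].
The requested entry is 29.

29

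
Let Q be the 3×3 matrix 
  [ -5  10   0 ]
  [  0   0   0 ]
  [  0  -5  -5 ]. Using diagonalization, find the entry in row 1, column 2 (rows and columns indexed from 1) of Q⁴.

-1250

Characteristic polynomial: r^3 + 10r^2 + 25r = r(r + 5)^2, so the eigenvalues are -5, -5, 0.
r=-5: eigenvector (1, 0, 0).
r=0: eigenvector (2, 1, -1).
r=-5: eigenvector (-3, 0, 1).
P = [[1, 2, -3], [0, 1, 0], [0, -1, 1]], D = diag(-5, 0, -5), P⁻¹ = [[1, 1, 3], [0, 1, 0], [0, 1, 1]].
Q⁴ = P·diag(625, 0, 625)·P⁻¹ = [[625, -1250, 0], [0, 0, 0], [0, 625, 625]].
The requested entry is -1250.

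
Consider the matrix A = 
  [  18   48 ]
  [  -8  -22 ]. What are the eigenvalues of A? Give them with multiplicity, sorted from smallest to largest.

Characteristic polynomial: p(t) = t^2 + 4t - 12 = (t - 2)(t + 6).
Roots (with multiplicity): -6, 2.

-6, 2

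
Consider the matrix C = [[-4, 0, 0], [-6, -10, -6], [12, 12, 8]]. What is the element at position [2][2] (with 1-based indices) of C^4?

Characteristic polynomial: λ^3 + 6λ^2 - 32 = (λ - 2)(λ + 4)^2, so the eigenvalues are -4, -4, 2.
λ=2: eigenvector (0, -1, 2).
λ=-4: eigenvector (0, 1, -1).
λ=-4: eigenvector (1, 0, -1).
P = [[0, 0, 1], [-1, 1, 0], [2, -1, -1]], D = diag(2, -4, -4), P⁻¹ = [[1, 1, 1], [1, 2, 1], [1, 0, 0]].
C⁴ = P·diag(16, 256, 256)·P⁻¹ = [[256, 0, 0], [240, 496, 240], [-480, -480, -224]].
The requested entry is 496.

496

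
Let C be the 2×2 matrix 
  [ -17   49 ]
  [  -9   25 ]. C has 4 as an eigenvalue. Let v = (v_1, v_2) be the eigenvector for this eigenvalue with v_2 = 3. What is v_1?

C − 4I = [[-21, 49], [-9, 21]].
Solving (C − 4I)v = 0 gives the eigenspace spanned by (7, 3).
With v_2 = 3, v = (7, 3), so v_1 = 7.

7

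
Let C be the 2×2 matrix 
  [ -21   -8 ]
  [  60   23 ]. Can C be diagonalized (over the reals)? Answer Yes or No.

Yes

Characteristic polynomial: p(s) = s^2 - 2s - 3 = (s - 3)(s + 1).
All 2 eigenvalues are distinct, so C is diagonalizable.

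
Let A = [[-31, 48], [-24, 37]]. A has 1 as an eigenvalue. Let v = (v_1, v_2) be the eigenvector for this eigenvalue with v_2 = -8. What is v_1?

-12

A − 1I = [[-32, 48], [-24, 36]].
Solving (A − 1I)v = 0 gives the eigenspace spanned by (-12, -8).
With v_2 = -8, v = (-12, -8), so v_1 = -12.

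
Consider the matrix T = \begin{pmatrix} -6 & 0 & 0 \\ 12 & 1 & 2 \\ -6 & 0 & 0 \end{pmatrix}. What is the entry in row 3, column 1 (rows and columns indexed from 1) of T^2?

36

Characteristic polynomial: μ^3 + 5μ^2 - 6μ = μ(μ - 1)(μ + 6), so the eigenvalues are -6, 0, 1.
μ=-6: eigenvector (1, -2, 1).
μ=1: eigenvector (0, 1, 0).
μ=0: eigenvector (0, -2, 1).
P = [[1, 0, 0], [-2, 1, -2], [1, 0, 1]], D = diag(-6, 1, 0), P⁻¹ = [[1, 0, 0], [0, 1, 2], [-1, 0, 1]].
T² = P·diag(36, 1, 0)·P⁻¹ = [[36, 0, 0], [-72, 1, 2], [36, 0, 0]].
The requested entry is 36.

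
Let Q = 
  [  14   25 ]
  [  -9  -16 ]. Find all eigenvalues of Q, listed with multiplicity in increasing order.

Characteristic polynomial: p(t) = t^2 + 2t + 1 = (t + 1)^2.
Roots (with multiplicity): -1, -1.

-1, -1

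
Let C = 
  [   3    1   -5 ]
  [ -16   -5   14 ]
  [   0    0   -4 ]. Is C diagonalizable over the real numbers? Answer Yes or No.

Characteristic polynomial: p(λ) = λ^3 + 6λ^2 + 9λ + 4 = (λ + 1)^2(λ + 4).
λ = -1 has algebraic multiplicity 2; rank(C + 1I) = 2, so geometric multiplicity = 1.
Geometric multiplicity < algebraic multiplicity, so C is not diagonalizable.

No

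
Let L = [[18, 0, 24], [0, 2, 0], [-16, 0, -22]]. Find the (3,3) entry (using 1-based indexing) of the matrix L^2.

100

Characteristic polynomial: λ^3 + 2λ^2 - 20λ + 24 = (λ - 2)^2(λ + 6), so the eigenvalues are -6, 2, 2.
λ=2: eigenvector (3, 0, -2).
λ=2: eigenvector (0, 1, 0).
λ=-6: eigenvector (-1, 0, 1).
P = [[3, 0, -1], [0, 1, 0], [-2, 0, 1]], D = diag(2, 2, -6), P⁻¹ = [[1, 0, 1], [0, 1, 0], [2, 0, 3]].
L² = P·diag(4, 4, 36)·P⁻¹ = [[-60, 0, -96], [0, 4, 0], [64, 0, 100]].
The requested entry is 100.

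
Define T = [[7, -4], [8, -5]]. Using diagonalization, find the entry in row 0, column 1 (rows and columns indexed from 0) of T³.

Characteristic polynomial: μ^2 - 2μ - 3 = (μ - 3)(μ + 1), so the eigenvalues are -1, 3.
μ=3: eigenvector (1, 1).
μ=-1: eigenvector (-1, -2).
P = [[1, -1], [1, -2]], D = diag(3, -1), P⁻¹ = [[2, -1], [1, -1]].
T³ = P·diag(27, -1)·P⁻¹ = [[55, -28], [56, -29]].
The requested entry is -28.

-28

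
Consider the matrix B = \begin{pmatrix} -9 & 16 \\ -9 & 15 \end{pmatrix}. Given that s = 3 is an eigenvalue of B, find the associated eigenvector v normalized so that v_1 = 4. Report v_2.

B − 3I = [[-12, 16], [-9, 12]].
Solving (B − 3I)v = 0 gives the eigenspace spanned by (4, 3).
With v_1 = 4, v = (4, 3), so v_2 = 3.

3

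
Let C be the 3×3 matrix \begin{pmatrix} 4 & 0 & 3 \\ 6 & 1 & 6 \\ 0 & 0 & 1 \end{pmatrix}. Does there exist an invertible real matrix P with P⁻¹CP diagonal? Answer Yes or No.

Yes

Characteristic polynomial: p(s) = s^3 - 6s^2 + 9s - 4 = (s - 4)(s - 1)^2.
s = 1 has algebraic multiplicity 2; rank(C − 1I) = 1, so geometric multiplicity = 2.
Every eigenvalue has geometric = algebraic multiplicity, so C is diagonalizable.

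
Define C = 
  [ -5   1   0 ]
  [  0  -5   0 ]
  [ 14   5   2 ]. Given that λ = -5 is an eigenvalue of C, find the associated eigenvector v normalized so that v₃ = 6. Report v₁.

-3

C + 5I = [[0, 1, 0], [0, 0, 0], [14, 5, 7]].
Solving (C + 5I)v = 0 gives the eigenspace spanned by (-3, 0, 6).
With v₃ = 6, v = (-3, 0, 6), so v₁ = -3.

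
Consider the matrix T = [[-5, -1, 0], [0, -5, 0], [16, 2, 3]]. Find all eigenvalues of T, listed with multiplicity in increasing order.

-5, -5, 3

Characteristic polynomial: p(s) = s^3 + 7s^2 - 5s - 75 = (s - 3)(s + 5)^2.
Roots (with multiplicity): -5, -5, 3.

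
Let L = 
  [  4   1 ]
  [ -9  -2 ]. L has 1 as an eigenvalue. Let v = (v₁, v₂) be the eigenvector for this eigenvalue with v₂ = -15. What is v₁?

5

L − 1I = [[3, 1], [-9, -3]].
Solving (L − 1I)v = 0 gives the eigenspace spanned by (5, -15).
With v₂ = -15, v = (5, -15), so v₁ = 5.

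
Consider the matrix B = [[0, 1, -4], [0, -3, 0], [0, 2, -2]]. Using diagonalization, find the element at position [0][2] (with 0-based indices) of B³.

Characteristic polynomial: s^3 + 5s^2 + 6s = s(s + 2)(s + 3), so the eigenvalues are -3, -2, 0.
s=0: eigenvector (1, 0, 0).
s=-3: eigenvector (-3, 1, -2).
s=-2: eigenvector (2, 0, 1).
P = [[1, -3, 2], [0, 1, 0], [0, -2, 1]], D = diag(0, -3, -2), P⁻¹ = [[1, -1, -2], [0, 1, 0], [0, 2, 1]].
B³ = P·diag(0, -27, -8)·P⁻¹ = [[0, 49, -16], [0, -27, 0], [0, 38, -8]].
The requested entry is -16.

-16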